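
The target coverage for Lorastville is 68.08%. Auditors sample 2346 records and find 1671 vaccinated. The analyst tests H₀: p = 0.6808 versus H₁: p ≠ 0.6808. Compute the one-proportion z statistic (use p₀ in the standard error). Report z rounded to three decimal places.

z = 3.270

p̂ = 1671/2346 ≈ 0.7122762.
Standard error under H₀: √(0.6808×0.3192/2346) = 0.0096245.
z = (0.7122762 − 0.6808)/0.0096245 = 0.0314762/0.0096245 = 3.270.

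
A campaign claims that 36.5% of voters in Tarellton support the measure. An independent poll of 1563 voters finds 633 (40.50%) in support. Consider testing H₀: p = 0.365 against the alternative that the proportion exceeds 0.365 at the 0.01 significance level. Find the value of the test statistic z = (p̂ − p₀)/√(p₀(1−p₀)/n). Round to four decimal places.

z = 3.2840

p̂ = 633/1563 = 0.4049904.
Standard error under H₀: √(0.365×0.635/1563) = 0.0121774.
z = (0.4049904 − 0.365)/0.0121774 = 0.0399904/0.0121774 = 3.2840.
p-value = P(Z > 3.284) ≈ 0.0005; since p < α = 0.01, reject H₀.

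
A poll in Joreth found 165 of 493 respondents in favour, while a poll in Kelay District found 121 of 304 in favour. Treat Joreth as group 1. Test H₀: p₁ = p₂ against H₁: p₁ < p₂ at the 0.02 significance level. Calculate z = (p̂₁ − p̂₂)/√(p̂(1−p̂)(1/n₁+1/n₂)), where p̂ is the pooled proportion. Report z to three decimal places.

z = -1.811

p̂₁ = 165/493 ≈ 0.33469, p̂₂ = 121/304 ≈ 0.39803.
Pooled p̂ = (165+121)/(493+304) = 286/797 = 0.35885.
SE = √(p̂(1−p̂)(1/n₁+1/n₂)) = √(0.35885·0.64115·0.00531787) = √(0.00122351) = 0.03498.
z = (0.33469 − 0.39803)/0.03498 = -0.06334/0.03498 = -1.811.
p-value = P(Z < -1.811) ≈ 0.0351, so at α = 0.02 we fail to reject H₀.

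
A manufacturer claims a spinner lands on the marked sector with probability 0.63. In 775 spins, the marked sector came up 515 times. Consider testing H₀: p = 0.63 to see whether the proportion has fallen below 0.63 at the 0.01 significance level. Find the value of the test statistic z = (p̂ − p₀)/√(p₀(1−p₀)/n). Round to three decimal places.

z = 1.990

p̂ = 515/775 = 0.664516.
Standard error under H₀: √(0.63×0.37/775) = 0.017343.
z = (0.664516 − 0.63)/0.017343 = 0.034516/0.017343 = 1.990.
p-value = P(Z < 1.990) ≈ 0.9767; since p > α = 0.01, fail to reject H₀.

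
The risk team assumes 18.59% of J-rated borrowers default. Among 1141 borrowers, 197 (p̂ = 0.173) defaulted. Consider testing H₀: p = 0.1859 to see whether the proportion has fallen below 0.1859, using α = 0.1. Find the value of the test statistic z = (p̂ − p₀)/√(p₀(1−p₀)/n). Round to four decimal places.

p̂ = 197/1141 ≈ 0.172656.
Under H₀, SE = √(0.1859·0.8141/1141) = √(0.000132639) = 0.011517.
z = (0.172656 − 0.1859)/0.011517 = -0.013244/0.011517 = -1.1500.
p-value = P(Z < -1.150) ≈ 0.1251, so at α = 0.1 we fail to reject H₀.

z = -1.1500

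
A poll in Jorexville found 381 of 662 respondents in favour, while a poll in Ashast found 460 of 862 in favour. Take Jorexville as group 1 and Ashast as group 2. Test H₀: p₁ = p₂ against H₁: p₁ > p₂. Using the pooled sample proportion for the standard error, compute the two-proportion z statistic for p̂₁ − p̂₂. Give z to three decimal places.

p̂₁ = 381/662 = 0.57553, p̂₂ = 460/862 = 0.53364.
Pooled p̂ = (381+460)/(662+862) = 841/1524 = 0.55184.
SE = √(p̂(1−p̂)(1/n₁+1/n₂)) = √(0.55184·0.44816·0.00267067) = √(0.00066049) = 0.02570.
z = (0.57553 − 0.53364)/0.02570 = 0.04189/0.02570 = 1.630.
p-value = P(Z > 1.630) ≈ 0.0516.

z = 1.630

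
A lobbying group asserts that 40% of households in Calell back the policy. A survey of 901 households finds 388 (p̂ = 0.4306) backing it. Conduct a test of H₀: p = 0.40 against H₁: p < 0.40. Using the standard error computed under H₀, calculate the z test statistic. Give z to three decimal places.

z = 1.877

p̂ = 388/901 ≈ 0.43063.
SE = √(p₀(1−p₀)/n) = √(0.24/901) = 0.01632.
z = (0.43063 − 0.4)/0.01632 = 0.03063/0.01632 = 1.877.
p-value = P(Z < 1.877) ≈ 0.9697.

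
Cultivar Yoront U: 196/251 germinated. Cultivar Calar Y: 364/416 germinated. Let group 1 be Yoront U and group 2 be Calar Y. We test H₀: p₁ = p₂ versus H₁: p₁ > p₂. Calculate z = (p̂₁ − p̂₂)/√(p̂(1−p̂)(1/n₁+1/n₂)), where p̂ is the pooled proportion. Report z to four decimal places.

p̂₁ = 196/251 ≈ 0.780876, p̂₂ = 364/416 ≈ 0.875000.
Pooled p̂ = (196+364)/(251+416) = 560/667 = 0.839580.
SE = √(p̂(1−p̂)(1/n₁+1/n₂)) = √(0.839580·0.160420·0.00638791) = √(0.000860357) = 0.029332.
z = (0.780876 − 0.875000)/0.029332 = -0.094124/0.029332 = -3.2089.

z = -3.2089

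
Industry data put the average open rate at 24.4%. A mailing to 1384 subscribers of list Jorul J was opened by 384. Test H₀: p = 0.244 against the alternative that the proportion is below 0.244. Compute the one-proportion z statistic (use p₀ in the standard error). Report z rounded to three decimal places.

p̂ = 384/1384 ≈ 0.277457.
Standard error under H₀: √(0.244×0.756/1384) = 0.011545.
z = (0.277457 − 0.244)/0.011545 = 0.033457/0.011545 = 2.898.
p-value = P(Z < 2.898) ≈ 0.9981.

z = 2.898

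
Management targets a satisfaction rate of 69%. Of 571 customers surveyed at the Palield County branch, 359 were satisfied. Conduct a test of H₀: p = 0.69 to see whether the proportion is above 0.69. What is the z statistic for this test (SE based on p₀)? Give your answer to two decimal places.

z = -3.17

p̂ = 359/571 ≈ 0.62872.
Under H₀, SE = √(0.69·0.31/571) = √(0.000374606) = 0.01935.
z = (0.62872 − 0.69)/0.01935 = -0.06128/0.01935 = -3.17.
p-value = P(Z > -3.166) ≈ 0.9992.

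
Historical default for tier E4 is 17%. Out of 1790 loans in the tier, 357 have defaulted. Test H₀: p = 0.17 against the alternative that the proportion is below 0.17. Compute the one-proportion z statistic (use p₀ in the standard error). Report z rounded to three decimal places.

z = 3.316

p̂ = 357/1790 ≈ 0.199441.
Standard error under H₀: √(0.17×0.83/1790) = 0.008878.
z = (0.199441 − 0.17)/0.008878 = 0.029441/0.008878 = 3.316.
p-value = P(Z < 3.316) ≈ 0.9995.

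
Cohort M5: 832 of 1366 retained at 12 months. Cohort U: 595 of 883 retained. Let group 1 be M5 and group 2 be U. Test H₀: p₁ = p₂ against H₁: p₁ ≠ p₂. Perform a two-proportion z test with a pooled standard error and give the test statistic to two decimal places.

p̂₁ = 832/1366 ≈ 0.6091, p̂₂ = 595/883 ≈ 0.6738.
Pooled p̂ = (832+595)/(1366+883) = 1427/2249 = 0.6345.
SE = √(0.231909 × 0.00186457) = 0.0208.
z = (0.6091 − 0.6738)/0.0208 = -0.0647/0.0208 = -3.11.

z = -3.11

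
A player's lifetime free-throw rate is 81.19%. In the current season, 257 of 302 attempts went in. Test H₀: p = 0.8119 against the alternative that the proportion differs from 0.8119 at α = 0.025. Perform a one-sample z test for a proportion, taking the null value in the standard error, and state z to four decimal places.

z = 1.7384

p̂ = 257/302 ≈ 0.850993.
Under H₀, SE = √(0.8119·0.1881/302) = √(0.00050569) = 0.022488.
z = (0.850993 − 0.8119)/0.022488 = 0.039093/0.022488 = 1.7384.
p-value = 2·P(Z > 1.738) ≈ 0.0821. With α = 0.025, fail to reject H₀.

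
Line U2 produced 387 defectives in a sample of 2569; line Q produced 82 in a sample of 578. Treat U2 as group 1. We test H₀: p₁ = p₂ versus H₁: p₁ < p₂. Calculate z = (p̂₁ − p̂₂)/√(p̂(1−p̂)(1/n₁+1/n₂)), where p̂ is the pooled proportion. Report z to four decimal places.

p̂₁ = 387/2569 ≈ 0.1506423, p̂₂ = 82/578 ≈ 0.1418685.
Pooled p̂ = (387+82)/(2569+578) = 469/3147 = 0.1490308.
SE = √(0.126821 × 0.00211936) = 0.0163945.
z = (0.1506423 − 0.1418685)/0.0163945 = 0.0087738/0.0163945 = 0.5352.
p-value = P(Z < 0.535) ≈ 0.7037.

z = 0.5352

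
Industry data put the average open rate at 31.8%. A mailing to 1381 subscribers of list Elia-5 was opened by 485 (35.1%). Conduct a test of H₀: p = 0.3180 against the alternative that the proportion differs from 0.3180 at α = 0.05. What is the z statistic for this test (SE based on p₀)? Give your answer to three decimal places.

p̂ = 485/1381 ≈ 0.35119.
Standard error under H₀: √(0.318×0.682/1381) = 0.01253.
z = (0.35119 − 0.318)/0.01253 = 0.03319/0.01253 = 2.649.
Two-sided p-value ≈ 2·Φ(−2.649) = 0.0081. With α = 0.05, reject H₀.

z = 2.649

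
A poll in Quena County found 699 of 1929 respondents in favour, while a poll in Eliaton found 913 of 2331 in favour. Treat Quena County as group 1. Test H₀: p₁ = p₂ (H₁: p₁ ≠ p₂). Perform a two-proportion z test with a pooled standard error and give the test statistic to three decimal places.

p̂₁ = 699/1929 = 0.36236, p̂₂ = 913/2331 = 0.39168.
Pooled p̂ = (699+913)/(1929+2331) = 1612/4260 = 0.37840.
SE = √(0.235214 × 0.000947404) = 0.01493.
z = (0.36236 − 0.39168)/0.01493 = -0.02932/0.01493 = -1.964.

z = -1.964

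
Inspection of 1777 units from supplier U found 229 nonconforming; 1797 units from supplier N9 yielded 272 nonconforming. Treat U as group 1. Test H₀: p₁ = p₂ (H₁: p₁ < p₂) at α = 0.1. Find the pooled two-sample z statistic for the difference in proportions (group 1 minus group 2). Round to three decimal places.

p̂₁ = 229/1777 ≈ 0.12887, p̂₂ = 272/1797 ≈ 0.15136.
Pooled p̂ = (229+272)/(1777+1797) = 501/3574 = 0.14018.
SE = √(0.120529 × 0.00111923) = 0.01161.
z = (0.12887 − 0.15136)/0.01161 = -0.02249/0.01161 = -1.937.
p-value = P(Z < -1.937) ≈ 0.0264. With α = 0.1, reject H₀.

z = -1.937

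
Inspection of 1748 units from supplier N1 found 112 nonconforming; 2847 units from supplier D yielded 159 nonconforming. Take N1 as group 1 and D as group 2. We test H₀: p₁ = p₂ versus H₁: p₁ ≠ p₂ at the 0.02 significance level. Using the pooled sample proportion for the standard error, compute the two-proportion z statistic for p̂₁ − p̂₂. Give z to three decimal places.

z = 1.149

p̂₁ = 112/1748 ≈ 0.064073, p̂₂ = 159/2847 ≈ 0.055848.
Pooled p̂ = (112+159)/(1748+2847) = 271/4595 = 0.058977.
SE = √(0.0554988 × 0.000923329) = 0.007158.
z = (0.064073 − 0.055848)/0.007158 = 0.008225/0.007158 = 1.149.
p-value = 2·P(Z > 1.149) ≈ 0.2506; since p > α = 0.02, fail to reject H₀.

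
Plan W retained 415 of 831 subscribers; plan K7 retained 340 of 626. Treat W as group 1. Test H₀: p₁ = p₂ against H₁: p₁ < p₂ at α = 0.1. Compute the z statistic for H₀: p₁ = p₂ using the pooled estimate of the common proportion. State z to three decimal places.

p̂₁ = 415/831 ≈ 0.49940, p̂₂ = 340/626 ≈ 0.54313.
Pooled p̂ = (415+340)/(831+626) = 755/1457 = 0.51819.
SE = √(p̂(1−p̂)(1/n₁+1/n₂)) = √(0.51819·0.48181·0.00280081) = √(0.000699277) = 0.02644.
z = (0.49940 − 0.54313)/0.02644 = -0.04373/0.02644 = -1.654.
p-value = P(Z < -1.654) ≈ 0.0491, so at α = 0.1 we reject H₀.

z = -1.654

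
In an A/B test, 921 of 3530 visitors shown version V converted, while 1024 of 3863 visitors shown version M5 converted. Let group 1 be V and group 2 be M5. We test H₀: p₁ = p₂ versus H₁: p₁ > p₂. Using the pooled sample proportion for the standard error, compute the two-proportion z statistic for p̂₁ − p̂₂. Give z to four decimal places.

z = -0.4070

p̂₁ = 921/3530 = 0.2609065, p̂₂ = 1024/3863 = 0.2650790.
Pooled p̂ = (921+1024)/(3530+3863) = 1945/7393 = 0.2630867.
SE = √(0.193872 × 0.000542152) = 0.0102522.
z = (0.2609065 − 0.2650790)/0.0102522 = -0.0041725/0.0102522 = -0.4070.
p-value = P(Z > -0.407) ≈ 0.6580.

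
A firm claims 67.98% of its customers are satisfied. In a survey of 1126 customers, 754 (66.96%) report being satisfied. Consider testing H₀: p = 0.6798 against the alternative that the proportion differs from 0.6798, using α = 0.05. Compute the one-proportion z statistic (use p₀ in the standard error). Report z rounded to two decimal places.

p̂ = 754/1126 = 0.6696.
Under H₀, SE = √(0.6798·0.3202/1126) = √(0.000193314) = 0.0139.
z = (0.6696 − 0.6798)/0.0139 = -0.0102/0.0139 = -0.73.
Two-sided p-value ≈ 2·Φ(−0.732) = 0.4644; since p > α = 0.05, fail to reject H₀.

z = -0.73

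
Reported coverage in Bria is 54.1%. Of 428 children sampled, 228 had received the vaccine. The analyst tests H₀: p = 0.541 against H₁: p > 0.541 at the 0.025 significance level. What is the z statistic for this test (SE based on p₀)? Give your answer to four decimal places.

z = -0.3442

p̂ = 228/428 = 0.532710.
Standard error under H₀: √(0.541×0.459/428) = 0.024087.
z = (0.532710 − 0.541)/0.024087 = -0.008290/0.024087 = -0.3442.
p-value = P(Z > -0.344) ≈ 0.6346; since p > α = 0.025, fail to reject H₀.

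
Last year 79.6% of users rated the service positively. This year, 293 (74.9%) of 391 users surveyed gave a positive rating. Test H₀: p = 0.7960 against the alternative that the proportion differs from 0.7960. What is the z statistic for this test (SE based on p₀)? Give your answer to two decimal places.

z = -2.29

p̂ = 293/391 ≈ 0.74936.
Standard error under H₀: √(0.796×0.204/391) = 0.02038.
z = (0.74936 − 0.796)/0.02038 = -0.04664/0.02038 = -2.29.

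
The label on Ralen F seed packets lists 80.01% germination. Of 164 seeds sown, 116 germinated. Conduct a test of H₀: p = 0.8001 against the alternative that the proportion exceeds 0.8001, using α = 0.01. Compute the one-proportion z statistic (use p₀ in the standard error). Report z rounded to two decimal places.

p̂ = 116/164 = 0.7073.
Under H₀, SE = √(0.8001·0.1999/164) = √(0.000975244) = 0.0312.
z = (0.7073 − 0.8001)/0.0312 = -0.0928/0.0312 = -2.97.
p-value = P(Z > -2.971) ≈ 0.9985. With α = 0.01, fail to reject H₀.

z = -2.97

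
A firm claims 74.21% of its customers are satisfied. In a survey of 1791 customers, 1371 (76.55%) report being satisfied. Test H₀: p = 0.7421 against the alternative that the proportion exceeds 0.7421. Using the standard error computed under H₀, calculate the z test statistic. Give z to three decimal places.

p̂ = 1371/1791 = 0.765494.
Standard error under H₀: √(0.7421×0.2579/1791) = 0.010337.
z = (0.765494 − 0.7421)/0.010337 = 0.023394/0.010337 = 2.263.

z = 2.263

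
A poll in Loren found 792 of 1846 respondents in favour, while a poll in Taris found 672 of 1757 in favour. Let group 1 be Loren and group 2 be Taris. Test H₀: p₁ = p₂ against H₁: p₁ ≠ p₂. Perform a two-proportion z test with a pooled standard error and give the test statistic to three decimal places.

p̂₁ = 792/1846 = 0.42904, p̂₂ = 672/1757 = 0.38247.
Pooled p̂ = (792+672)/(1846+1757) = 1464/3603 = 0.40633.
SE = √(0.241226 × 0.00111086) = 0.01637.
z = (0.42904 − 0.38247)/0.01637 = 0.04657/0.01637 = 2.845.

z = 2.845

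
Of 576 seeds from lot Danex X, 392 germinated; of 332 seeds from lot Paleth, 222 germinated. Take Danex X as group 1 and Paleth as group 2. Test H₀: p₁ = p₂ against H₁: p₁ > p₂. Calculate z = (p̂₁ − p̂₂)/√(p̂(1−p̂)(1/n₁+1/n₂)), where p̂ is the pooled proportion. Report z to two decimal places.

p̂₁ = 392/576 = 0.6806, p̂₂ = 222/332 = 0.6687.
Pooled p̂ = (392+222)/(576+332) = 614/908 = 0.6762.
SE = √(0.21895 × 0.00474816) = 0.0322.
z = (0.6806 − 0.6687)/0.0322 = 0.0119/0.0322 = 0.37.
p-value = P(Z > 0.368) ≈ 0.3563.

z = 0.37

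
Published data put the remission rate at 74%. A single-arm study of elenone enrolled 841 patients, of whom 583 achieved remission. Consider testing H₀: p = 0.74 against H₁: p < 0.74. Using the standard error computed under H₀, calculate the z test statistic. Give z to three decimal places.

p̂ = 583/841 ≈ 0.693222.
SE = √(p₀(1−p₀)/n) = √(0.1924/841) = 0.015125.
z = (0.693222 − 0.74)/0.015125 = -0.046778/0.015125 = -3.093.
p-value = P(Z < -3.093) ≈ 0.0010.

z = -3.093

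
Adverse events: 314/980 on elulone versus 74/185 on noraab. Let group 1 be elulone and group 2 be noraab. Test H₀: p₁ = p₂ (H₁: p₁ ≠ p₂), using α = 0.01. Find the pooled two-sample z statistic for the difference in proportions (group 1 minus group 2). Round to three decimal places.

p̂₁ = 314/980 = 0.32041, p̂₂ = 74/185 = 0.40000.
Pooled p̂ = (314+74)/(980+185) = 388/1165 = 0.33305.
SE = √(0.222127 × 0.00642581) = 0.03778.
z = (0.32041 − 0.40000)/0.03778 = -0.07959/0.03778 = -2.107.
p-value = 2·P(Z > 2.107) ≈ 0.0351. With α = 0.01, fail to reject H₀.

z = -2.107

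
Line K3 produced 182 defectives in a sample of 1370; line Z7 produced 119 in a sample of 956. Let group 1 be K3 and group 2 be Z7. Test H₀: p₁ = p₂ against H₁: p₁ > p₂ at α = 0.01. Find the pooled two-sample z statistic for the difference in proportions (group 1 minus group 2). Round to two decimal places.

z = 0.59

p̂₁ = 182/1370 = 0.1328, p̂₂ = 119/956 = 0.1245.
Pooled p̂ = (182+119)/(1370+956) = 301/2326 = 0.1294.
SE = √(0.112661 × 0.00177595) = 0.0141.
z = (0.1328 − 0.1245)/0.0141 = 0.0083/0.0141 = 0.59.
p-value = P(Z > 0.592) ≈ 0.2770, so at α = 0.01 we fail to reject H₀.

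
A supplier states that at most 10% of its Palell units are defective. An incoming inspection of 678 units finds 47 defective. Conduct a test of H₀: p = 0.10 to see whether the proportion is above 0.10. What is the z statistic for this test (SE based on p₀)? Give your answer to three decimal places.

p̂ = 47/678 ≈ 0.06932.
SE = √(p₀(1−p₀)/n) = √(0.09/678) = 0.01152.
z = (0.06932 − 0.1)/0.01152 = -0.03068/0.01152 = -2.663.
p-value = P(Z > -2.663) ≈ 0.9961.

z = -2.663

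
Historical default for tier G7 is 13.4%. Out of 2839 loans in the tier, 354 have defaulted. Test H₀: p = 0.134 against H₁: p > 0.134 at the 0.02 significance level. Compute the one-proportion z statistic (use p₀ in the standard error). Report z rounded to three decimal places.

p̂ = 354/2839 ≈ 0.124692.
Standard error under H₀: √(0.134×0.866/2839) = 0.006393.
z = (0.124692 − 0.134)/0.006393 = -0.009308/0.006393 = -1.456.
p-value = P(Z > -1.456) ≈ 0.9273; since p > α = 0.02, fail to reject H₀.

z = -1.456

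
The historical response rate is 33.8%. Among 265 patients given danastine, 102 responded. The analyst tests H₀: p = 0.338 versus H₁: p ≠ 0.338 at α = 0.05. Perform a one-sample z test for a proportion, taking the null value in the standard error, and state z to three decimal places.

p̂ = 102/265 ≈ 0.38491.
Standard error under H₀: √(0.338×0.662/265) = 0.02906.
z = (0.38491 − 0.338)/0.02906 = 0.04691/0.02906 = 1.614.
Two-sided p-value ≈ 2·Φ(−1.614) = 0.1065; since p > α = 0.05, fail to reject H₀.

z = 1.614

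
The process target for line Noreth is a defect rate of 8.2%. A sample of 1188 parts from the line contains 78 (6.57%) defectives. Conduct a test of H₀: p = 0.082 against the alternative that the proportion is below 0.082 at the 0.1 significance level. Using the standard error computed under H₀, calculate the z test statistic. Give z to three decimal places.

z = -2.053

p̂ = 78/1188 = 0.06566.
Under H₀, SE = √(0.082·0.918/1188) = √(6.33636e-05) = 0.00796.
z = (0.06566 − 0.082)/0.00796 = -0.01634/0.00796 = -2.053.
p-value = P(Z < -2.053) ≈ 0.0200; since p < α = 0.1, reject H₀.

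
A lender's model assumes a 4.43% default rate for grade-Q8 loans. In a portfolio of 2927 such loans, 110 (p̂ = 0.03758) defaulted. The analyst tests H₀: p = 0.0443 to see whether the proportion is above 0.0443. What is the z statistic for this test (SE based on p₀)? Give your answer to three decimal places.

z = -1.767

p̂ = 110/2927 ≈ 0.037581.
Under H₀, SE = √(0.0443·0.9557/2927) = √(1.44645e-05) = 0.003803.
z = (0.037581 − 0.0443)/0.003803 = -0.006719/0.003803 = -1.767.
p-value = P(Z > -1.767) ≈ 0.9614.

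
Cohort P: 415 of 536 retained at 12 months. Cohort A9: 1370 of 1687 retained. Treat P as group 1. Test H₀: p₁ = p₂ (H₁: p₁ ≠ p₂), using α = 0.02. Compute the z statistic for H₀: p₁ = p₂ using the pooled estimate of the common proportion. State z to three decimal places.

p̂₁ = 415/536 = 0.77425, p̂₂ = 1370/1687 = 0.81209.
Pooled p̂ = (415+1370)/(536+1687) = 1785/2223 = 0.80297.
SE = √(0.15821 × 0.00245844) = 0.01972.
z = (0.77425 − 0.81209)/0.01972 = -0.03784/0.01972 = -1.919.
Two-sided p-value ≈ 2·Φ(−1.919) = 0.0550; since p > α = 0.02, fail to reject H₀.

z = -1.919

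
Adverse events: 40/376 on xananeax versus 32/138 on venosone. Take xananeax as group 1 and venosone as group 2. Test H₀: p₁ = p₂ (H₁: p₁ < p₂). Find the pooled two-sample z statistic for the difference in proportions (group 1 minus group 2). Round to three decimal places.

p̂₁ = 40/376 = 0.10638, p̂₂ = 32/138 = 0.23188.
Pooled p̂ = (40+32)/(376+138) = 72/514 = 0.14008.
SE = √(0.120456 × 0.00990595) = 0.03454.
z = (0.10638 − 0.23188)/0.03454 = -0.12550/0.03454 = -3.633.

z = -3.633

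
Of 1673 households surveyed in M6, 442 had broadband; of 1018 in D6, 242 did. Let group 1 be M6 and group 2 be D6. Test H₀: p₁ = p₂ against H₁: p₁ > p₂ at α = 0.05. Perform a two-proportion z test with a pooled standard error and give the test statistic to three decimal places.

z = 1.530

p̂₁ = 442/1673 = 0.26420, p̂₂ = 242/1018 = 0.23772.
Pooled p̂ = (442+242)/(1673+1018) = 684/2691 = 0.25418.
SE = √(p̂(1−p̂)(1/n₁+1/n₂)) = √(0.25418·0.74582·0.00158005) = √(0.000299534) = 0.01731.
z = (0.26420 − 0.23772)/0.01731 = 0.02648/0.01731 = 1.530.
p-value = P(Z > 1.530) ≈ 0.0630, so at α = 0.05 we fail to reject H₀.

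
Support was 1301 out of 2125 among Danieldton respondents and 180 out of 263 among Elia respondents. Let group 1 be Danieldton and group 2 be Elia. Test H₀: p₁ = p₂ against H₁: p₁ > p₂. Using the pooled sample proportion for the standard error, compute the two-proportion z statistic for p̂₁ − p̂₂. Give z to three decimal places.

z = -2.275

p̂₁ = 1301/2125 = 0.61224, p̂₂ = 180/263 = 0.68441.
Pooled p̂ = (1301+180)/(2125+263) = 1481/2388 = 0.62018.
SE = √(0.235556 × 0.00427287) = 0.03173.
z = (0.61224 − 0.68441)/0.03173 = -0.07217/0.03173 = -2.275.
p-value = P(Z > -2.275) ≈ 0.9885.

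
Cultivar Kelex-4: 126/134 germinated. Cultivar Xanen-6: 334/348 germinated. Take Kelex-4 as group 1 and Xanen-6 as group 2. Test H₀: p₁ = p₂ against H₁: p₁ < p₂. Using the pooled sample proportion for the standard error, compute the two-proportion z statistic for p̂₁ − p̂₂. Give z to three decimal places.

p̂₁ = 126/134 = 0.94030, p̂₂ = 334/348 = 0.95977.
Pooled p̂ = (126+334)/(134+348) = 460/482 = 0.95436.
SE = √(p̂(1−p̂)(1/n₁+1/n₂)) = √(0.95436·0.04564·0.0103362) = √(0.000450246) = 0.02122.
z = (0.94030 − 0.95977)/0.02122 = -0.01947/0.02122 = -0.918.
p-value = P(Z < -0.918) ≈ 0.1794.

z = -0.918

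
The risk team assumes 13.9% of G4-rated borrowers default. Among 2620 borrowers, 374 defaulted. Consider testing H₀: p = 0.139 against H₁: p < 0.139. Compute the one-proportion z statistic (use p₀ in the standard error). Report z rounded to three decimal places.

z = 0.555

p̂ = 374/2620 ≈ 0.14275.
Standard error under H₀: √(0.139×0.861/2620) = 0.00676.
z = (0.14275 − 0.139)/0.00676 = 0.00375/0.00676 = 0.555.
p-value = P(Z < 0.555) ≈ 0.7104.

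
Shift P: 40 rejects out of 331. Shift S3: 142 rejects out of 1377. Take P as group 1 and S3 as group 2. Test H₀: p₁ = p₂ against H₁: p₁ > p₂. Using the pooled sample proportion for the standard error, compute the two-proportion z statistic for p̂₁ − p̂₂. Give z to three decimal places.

p̂₁ = 40/331 = 0.120846, p̂₂ = 142/1377 = 0.103123.
Pooled p̂ = (40+142)/(331+1377) = 182/1708 = 0.106557.
SE = √(0.0952029 × 0.00374736) = 0.018888.
z = (0.120846 − 0.103123)/0.018888 = 0.017723/0.018888 = 0.938.
p-value = P(Z > 0.938) ≈ 0.1740.

z = 0.938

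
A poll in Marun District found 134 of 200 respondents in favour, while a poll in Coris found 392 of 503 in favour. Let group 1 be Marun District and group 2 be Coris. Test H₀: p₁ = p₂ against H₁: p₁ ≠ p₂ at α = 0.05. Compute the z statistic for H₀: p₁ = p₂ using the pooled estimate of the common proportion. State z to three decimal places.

p̂₁ = 134/200 = 0.67000, p̂₂ = 392/503 = 0.77932.
Pooled p̂ = (134+392)/(200+503) = 526/703 = 0.74822.
SE = √(p̂(1−p̂)(1/n₁+1/n₂)) = √(0.74822·0.25178·0.00698807) = √(0.00131645) = 0.03628.
z = (0.67000 − 0.77932)/0.03628 = -0.10932/0.03628 = -3.013.
Two-sided p-value ≈ 2·Φ(−3.013) = 0.0026; since p < α = 0.05, reject H₀.

z = -3.013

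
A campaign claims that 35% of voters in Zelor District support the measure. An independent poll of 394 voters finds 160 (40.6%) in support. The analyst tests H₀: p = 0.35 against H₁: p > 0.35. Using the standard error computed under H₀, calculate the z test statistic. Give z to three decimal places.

z = 2.334

p̂ = 160/394 ≈ 0.40609.
Under H₀, SE = √(0.35·0.65/394) = √(0.000577411) = 0.02403.
z = (0.40609 − 0.35)/0.02403 = 0.05609/0.02403 = 2.334.
p-value = P(Z > 2.334) ≈ 0.0098.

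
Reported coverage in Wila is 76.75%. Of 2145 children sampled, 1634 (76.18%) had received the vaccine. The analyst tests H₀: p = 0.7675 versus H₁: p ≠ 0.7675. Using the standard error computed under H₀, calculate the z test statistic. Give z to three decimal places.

z = -0.628

p̂ = 1634/2145 = 0.76177.
Standard error under H₀: √(0.7675×0.2325/2145) = 0.00912.
z = (0.76177 − 0.7675)/0.00912 = -0.00573/0.00912 = -0.628.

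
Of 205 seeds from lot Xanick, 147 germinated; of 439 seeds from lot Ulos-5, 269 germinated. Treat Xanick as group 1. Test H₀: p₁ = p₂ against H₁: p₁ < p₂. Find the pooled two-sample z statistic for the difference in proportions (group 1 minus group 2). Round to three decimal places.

p̂₁ = 147/205 = 0.71707, p̂₂ = 269/439 = 0.61276.
Pooled p̂ = (147+269)/(205+439) = 416/644 = 0.64596.
SE = √(p̂(1−p̂)(1/n₁+1/n₂)) = √(0.64596·0.35404·0.00715595) = √(0.00163653) = 0.04045.
z = (0.71707 − 0.61276)/0.04045 = 0.10431/0.04045 = 2.579.
p-value = P(Z < 2.579) ≈ 0.9950.

z = 2.579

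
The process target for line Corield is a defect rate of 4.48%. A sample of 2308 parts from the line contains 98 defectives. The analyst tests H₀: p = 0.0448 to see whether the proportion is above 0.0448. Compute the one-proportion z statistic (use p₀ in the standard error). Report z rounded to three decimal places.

p̂ = 98/2308 ≈ 0.04246.
Under H₀, SE = √(0.0448·0.9552/2308) = √(1.85411e-05) = 0.00431.
z = (0.04246 − 0.0448)/0.00431 = -0.00234/0.00431 = -0.543.
p-value = P(Z > -0.543) ≈ 0.7065.

z = -0.543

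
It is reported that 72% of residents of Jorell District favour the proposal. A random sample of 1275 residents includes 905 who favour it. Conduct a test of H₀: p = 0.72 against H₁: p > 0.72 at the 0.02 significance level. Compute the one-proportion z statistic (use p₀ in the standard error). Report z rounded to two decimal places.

z = -0.81

p̂ = 905/1275 = 0.7098.
SE = √(p₀(1−p₀)/n) = √(0.2016/1275) = 0.0126.
z = (0.7098 − 0.72)/0.0126 = -0.0102/0.0126 = -0.81.
p-value = P(Z > -0.811) ≈ 0.7913, so at α = 0.02 we fail to reject H₀.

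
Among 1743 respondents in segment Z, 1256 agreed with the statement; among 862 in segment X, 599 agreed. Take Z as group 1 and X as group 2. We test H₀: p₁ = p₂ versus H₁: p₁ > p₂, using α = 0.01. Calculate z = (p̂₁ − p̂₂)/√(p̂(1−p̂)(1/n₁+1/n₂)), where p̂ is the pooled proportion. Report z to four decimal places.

z = 1.3632

p̂₁ = 1256/1743 ≈ 0.720597, p̂₂ = 599/862 ≈ 0.694896.
Pooled p̂ = (1256+599)/(1743+862) = 1855/2605 = 0.712092.
SE = √(p̂(1−p̂)(1/n₁+1/n₂)) = √(0.712092·0.287908·0.00173382) = √(0.000355462) = 0.018854.
z = (0.720597 − 0.694896)/0.018854 = 0.025701/0.018854 = 1.3632.
p-value = P(Z > 1.363) ≈ 0.0864. With α = 0.01, fail to reject H₀.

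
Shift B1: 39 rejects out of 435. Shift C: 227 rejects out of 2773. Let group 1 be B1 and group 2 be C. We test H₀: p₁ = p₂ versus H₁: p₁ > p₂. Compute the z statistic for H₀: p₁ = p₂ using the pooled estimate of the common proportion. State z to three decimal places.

p̂₁ = 39/435 = 0.089655, p̂₂ = 227/2773 = 0.081861.
Pooled p̂ = (39+227)/(435+2773) = 266/3208 = 0.082918.
SE = √(0.0760424 × 0.00265947) = 0.014221.
z = (0.089655 − 0.081861)/0.014221 = 0.007794/0.014221 = 0.548.

z = 0.548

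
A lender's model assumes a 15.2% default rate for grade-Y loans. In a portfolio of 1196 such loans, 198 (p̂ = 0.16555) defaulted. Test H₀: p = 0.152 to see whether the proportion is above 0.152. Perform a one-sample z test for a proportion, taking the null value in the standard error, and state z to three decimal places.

z = 1.305

p̂ = 198/1196 = 0.16555.
Standard error under H₀: √(0.152×0.848/1196) = 0.01038.
z = (0.16555 − 0.152)/0.01038 = 0.01355/0.01038 = 1.305.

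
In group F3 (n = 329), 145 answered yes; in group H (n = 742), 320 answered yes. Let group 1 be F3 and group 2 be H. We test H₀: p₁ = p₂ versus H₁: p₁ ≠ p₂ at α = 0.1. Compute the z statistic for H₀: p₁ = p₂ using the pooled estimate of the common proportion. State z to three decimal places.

z = 0.288

p̂₁ = 145/329 = 0.44073, p̂₂ = 320/742 = 0.43127.
Pooled p̂ = (145+320)/(329+742) = 465/1071 = 0.43417.
SE = √(p̂(1−p̂)(1/n₁+1/n₂)) = √(0.43417·0.56583·0.00438722) = √(0.0010778) = 0.03283.
z = (0.44073 − 0.43127)/0.03283 = 0.00946/0.03283 = 0.288.
Two-sided p-value ≈ 2·Φ(−0.288) = 0.7732; since p > α = 0.1, fail to reject H₀.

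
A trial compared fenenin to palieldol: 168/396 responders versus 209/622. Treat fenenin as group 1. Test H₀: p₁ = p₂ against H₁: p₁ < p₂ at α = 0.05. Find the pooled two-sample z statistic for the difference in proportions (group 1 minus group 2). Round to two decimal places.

p̂₁ = 168/396 ≈ 0.42424, p̂₂ = 209/622 ≈ 0.33601.
Pooled p̂ = (168+209)/(396+622) = 377/1018 = 0.37033.
SE = √(0.233187 × 0.00413297) = 0.03104.
z = (0.42424 − 0.33601)/0.03104 = 0.08823/0.03104 = 2.84.
p-value = P(Z < 2.842) ≈ 0.9978. With α = 0.05, fail to reject H₀.

z = 2.84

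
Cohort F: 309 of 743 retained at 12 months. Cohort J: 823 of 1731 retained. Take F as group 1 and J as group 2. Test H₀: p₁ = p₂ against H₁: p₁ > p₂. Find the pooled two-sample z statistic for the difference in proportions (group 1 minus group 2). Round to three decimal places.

z = -2.726

p̂₁ = 309/743 = 0.41588, p̂₂ = 823/1731 = 0.47545.
Pooled p̂ = (309+823)/(743+1731) = 1132/2474 = 0.45756.
SE = √(0.248199 × 0.0019236) = 0.02185.
z = (0.41588 − 0.47545)/0.02185 = -0.05957/0.02185 = -2.726.
p-value = P(Z > -2.726) ≈ 0.9968.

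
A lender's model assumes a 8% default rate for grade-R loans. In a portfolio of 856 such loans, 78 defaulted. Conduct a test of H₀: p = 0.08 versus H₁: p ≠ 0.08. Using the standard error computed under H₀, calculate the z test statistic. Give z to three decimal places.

z = 1.199

p̂ = 78/856 = 0.091121.
Standard error under H₀: √(0.08×0.92/856) = 0.009273.
z = (0.091121 − 0.08)/0.009273 = 0.011121/0.009273 = 1.199.
Two-sided p-value ≈ 2·Φ(−1.199) = 0.2304.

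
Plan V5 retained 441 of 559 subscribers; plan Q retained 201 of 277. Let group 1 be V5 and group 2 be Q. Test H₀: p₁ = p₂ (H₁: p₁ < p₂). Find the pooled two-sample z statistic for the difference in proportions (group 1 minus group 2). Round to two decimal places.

p̂₁ = 441/559 = 0.7889, p̂₂ = 201/277 = 0.7256.
Pooled p̂ = (441+201)/(559+277) = 642/836 = 0.7679.
SE = √(0.178207 × 0.00539902) = 0.0310.
z = (0.7889 − 0.7256)/0.0310 = 0.0633/0.0310 = 2.04.
p-value = P(Z < 2.040) ≈ 0.9793.

z = 2.04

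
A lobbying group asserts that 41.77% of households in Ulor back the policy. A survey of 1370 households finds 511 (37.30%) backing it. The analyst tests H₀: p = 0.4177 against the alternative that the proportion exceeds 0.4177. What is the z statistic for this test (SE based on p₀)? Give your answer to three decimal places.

z = -3.355

p̂ = 511/1370 = 0.372993.
SE = √(p₀(1−p₀)/n) = √(0.24323/1370) = 0.013324.
z = (0.372993 − 0.4177)/0.013324 = -0.044707/0.013324 = -3.355.
p-value = P(Z > -3.355) ≈ 0.9996.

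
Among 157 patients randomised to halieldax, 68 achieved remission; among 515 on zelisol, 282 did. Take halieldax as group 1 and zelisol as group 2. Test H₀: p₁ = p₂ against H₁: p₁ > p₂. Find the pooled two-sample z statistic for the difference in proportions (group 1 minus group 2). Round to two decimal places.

p̂₁ = 68/157 ≈ 0.43312, p̂₂ = 282/515 ≈ 0.54757.
Pooled p̂ = (68+282)/(157+515) = 350/672 = 0.52083.
SE = √(0.249566 × 0.00831117) = 0.04554.
z = (0.43312 − 0.54757)/0.04554 = -0.11445/0.04554 = -2.51.

z = -2.51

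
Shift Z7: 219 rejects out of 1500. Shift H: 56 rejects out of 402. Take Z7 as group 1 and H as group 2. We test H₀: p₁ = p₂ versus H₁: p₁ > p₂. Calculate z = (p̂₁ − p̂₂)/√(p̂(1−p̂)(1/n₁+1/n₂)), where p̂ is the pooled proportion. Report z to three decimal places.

p̂₁ = 219/1500 ≈ 0.14600, p̂₂ = 56/402 ≈ 0.13930.
Pooled p̂ = (219+56)/(1500+402) = 275/1902 = 0.14458.
SE = √(0.12368 × 0.00315423) = 0.01975.
z = (0.14600 − 0.13930)/0.01975 = 0.00670/0.01975 = 0.339.

z = 0.339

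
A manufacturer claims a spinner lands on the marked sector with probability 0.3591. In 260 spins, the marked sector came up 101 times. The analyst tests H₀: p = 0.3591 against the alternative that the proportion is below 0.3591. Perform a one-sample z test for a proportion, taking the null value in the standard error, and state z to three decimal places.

z = 0.987

p̂ = 101/260 = 0.38846.
Standard error under H₀: √(0.3591×0.6409/260) = 0.02975.
z = (0.38846 − 0.3591)/0.02975 = 0.02936/0.02975 = 0.987.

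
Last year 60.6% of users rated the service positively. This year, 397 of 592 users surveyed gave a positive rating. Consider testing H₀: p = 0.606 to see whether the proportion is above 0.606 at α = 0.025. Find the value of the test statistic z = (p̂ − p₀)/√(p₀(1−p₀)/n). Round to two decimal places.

p̂ = 397/592 ≈ 0.67061.
Under H₀, SE = √(0.606·0.394/592) = √(0.000403318) = 0.02008.
z = (0.67061 − 0.606)/0.02008 = 0.06461/0.02008 = 3.22.
p-value = P(Z > 3.217) ≈ 0.0006. With α = 0.025, reject H₀.

z = 3.22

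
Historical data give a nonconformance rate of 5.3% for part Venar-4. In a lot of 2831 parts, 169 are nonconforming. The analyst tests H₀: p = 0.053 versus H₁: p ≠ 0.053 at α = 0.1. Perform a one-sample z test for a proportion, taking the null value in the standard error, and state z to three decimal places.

p̂ = 169/2831 = 0.059696.
Under H₀, SE = √(0.053·0.947/2831) = √(1.77291e-05) = 0.004211.
z = (0.059696 − 0.053)/0.004211 = 0.006696/0.004211 = 1.590.
p-value = 2·P(Z > 1.590) ≈ 0.1118, so at α = 0.1 we fail to reject H₀.

z = 1.590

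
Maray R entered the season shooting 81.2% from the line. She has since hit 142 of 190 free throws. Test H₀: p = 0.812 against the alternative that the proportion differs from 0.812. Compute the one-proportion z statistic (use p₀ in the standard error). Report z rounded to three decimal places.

z = -2.280

p̂ = 142/190 = 0.74737.
SE = √(p₀(1−p₀)/n) = √(0.15266/190) = 0.02835.
z = (0.74737 − 0.812)/0.02835 = -0.06463/0.02835 = -2.280.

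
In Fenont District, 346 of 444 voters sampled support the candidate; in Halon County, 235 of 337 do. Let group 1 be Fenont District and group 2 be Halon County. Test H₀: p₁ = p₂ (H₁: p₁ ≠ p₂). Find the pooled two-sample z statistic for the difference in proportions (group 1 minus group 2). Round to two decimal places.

z = 2.60

p̂₁ = 346/444 ≈ 0.7793, p̂₂ = 235/337 ≈ 0.6973.
Pooled p̂ = (346+235)/(444+337) = 581/781 = 0.7439.
SE = √(0.190504 × 0.00521961) = 0.0315.
z = (0.7793 − 0.6973)/0.0315 = 0.0820/0.0315 = 2.60.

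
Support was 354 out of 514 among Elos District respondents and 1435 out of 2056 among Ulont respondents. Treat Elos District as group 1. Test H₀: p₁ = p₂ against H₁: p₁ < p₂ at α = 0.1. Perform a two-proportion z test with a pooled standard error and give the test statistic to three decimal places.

p̂₁ = 354/514 = 0.68872, p̂₂ = 1435/2056 = 0.69796.
Pooled p̂ = (354+1435)/(514+2056) = 1789/2570 = 0.69611.
SE = √(p̂(1−p̂)(1/n₁+1/n₂)) = √(0.69611·0.30389·0.00243191) = √(0.000514449) = 0.02268.
z = (0.68872 − 0.69796)/0.02268 = -0.00924/0.02268 = -0.407.
p-value = P(Z < -0.407) ≈ 0.3418; since p > α = 0.1, fail to reject H₀.

z = -0.407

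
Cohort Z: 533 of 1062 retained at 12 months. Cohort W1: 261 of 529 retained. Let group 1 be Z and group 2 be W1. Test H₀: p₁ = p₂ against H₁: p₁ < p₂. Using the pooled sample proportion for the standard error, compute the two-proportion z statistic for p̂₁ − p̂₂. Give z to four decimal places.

p̂₁ = 533/1062 ≈ 0.501883, p̂₂ = 261/529 ≈ 0.493384.
Pooled p̂ = (533+261)/(1062+529) = 794/1591 = 0.499057.
SE = √(0.249999 × 0.00283198) = 0.026608.
z = (0.501883 − 0.493384)/0.026608 = 0.008499/0.026608 = 0.3194.

z = 0.3194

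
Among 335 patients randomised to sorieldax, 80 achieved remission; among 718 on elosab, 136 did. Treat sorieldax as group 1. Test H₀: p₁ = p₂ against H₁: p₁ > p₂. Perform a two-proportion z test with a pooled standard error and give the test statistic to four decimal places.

p̂₁ = 80/335 ≈ 0.238806, p̂₂ = 136/718 ≈ 0.189415.
Pooled p̂ = (80+136)/(335+718) = 216/1053 = 0.205128.
SE = √(0.163051 × 0.00437783) = 0.026717.
z = (0.238806 − 0.189415)/0.026717 = 0.049391/0.026717 = 1.8487.

z = 1.8487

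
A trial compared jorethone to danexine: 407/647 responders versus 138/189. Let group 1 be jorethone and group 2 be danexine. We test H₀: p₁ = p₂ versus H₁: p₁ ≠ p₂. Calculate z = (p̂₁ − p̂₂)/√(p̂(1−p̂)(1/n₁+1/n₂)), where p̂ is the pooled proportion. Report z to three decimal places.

p̂₁ = 407/647 = 0.62906, p̂₂ = 138/189 = 0.73016.
Pooled p̂ = (407+138)/(647+189) = 545/836 = 0.65191.
SE = √(0.226922 × 0.0068366) = 0.03939.
z = (0.62906 − 0.73016)/0.03939 = -0.10110/0.03939 = -2.567.

z = -2.567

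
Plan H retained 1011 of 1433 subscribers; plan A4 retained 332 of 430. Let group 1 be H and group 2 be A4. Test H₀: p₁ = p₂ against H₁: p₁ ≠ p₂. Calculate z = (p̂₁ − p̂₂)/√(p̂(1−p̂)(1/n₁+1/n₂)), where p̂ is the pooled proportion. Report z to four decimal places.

z = -2.6994

p̂₁ = 1011/1433 ≈ 0.705513, p̂₂ = 332/430 ≈ 0.772093.
Pooled p̂ = (1011+332)/(1433+430) = 1343/1863 = 0.720880.
SE = √(p̂(1−p̂)(1/n₁+1/n₂)) = √(0.720880·0.279120·0.00302342) = √(0.000608348) = 0.024665.
z = (0.705513 − 0.772093)/0.024665 = -0.066580/0.024665 = -2.6994.
p-value = 2·P(Z > 2.699) ≈ 0.0069.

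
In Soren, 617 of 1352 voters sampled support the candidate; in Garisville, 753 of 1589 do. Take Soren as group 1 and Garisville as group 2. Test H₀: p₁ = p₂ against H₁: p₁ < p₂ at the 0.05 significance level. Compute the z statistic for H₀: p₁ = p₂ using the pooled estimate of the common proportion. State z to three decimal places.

p̂₁ = 617/1352 ≈ 0.45636, p̂₂ = 753/1589 ≈ 0.47388.
Pooled p̂ = (617+753)/(1352+1589) = 1370/2941 = 0.46583.
SE = √(p̂(1−p̂)(1/n₁+1/n₂)) = √(0.46583·0.53417·0.00136897) = √(0.000340644) = 0.01846.
z = (0.45636 − 0.47388)/0.01846 = -0.01752/0.01846 = -0.949.
p-value = P(Z < -0.949) ≈ 0.1712, so at α = 0.05 we fail to reject H₀.

z = -0.949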